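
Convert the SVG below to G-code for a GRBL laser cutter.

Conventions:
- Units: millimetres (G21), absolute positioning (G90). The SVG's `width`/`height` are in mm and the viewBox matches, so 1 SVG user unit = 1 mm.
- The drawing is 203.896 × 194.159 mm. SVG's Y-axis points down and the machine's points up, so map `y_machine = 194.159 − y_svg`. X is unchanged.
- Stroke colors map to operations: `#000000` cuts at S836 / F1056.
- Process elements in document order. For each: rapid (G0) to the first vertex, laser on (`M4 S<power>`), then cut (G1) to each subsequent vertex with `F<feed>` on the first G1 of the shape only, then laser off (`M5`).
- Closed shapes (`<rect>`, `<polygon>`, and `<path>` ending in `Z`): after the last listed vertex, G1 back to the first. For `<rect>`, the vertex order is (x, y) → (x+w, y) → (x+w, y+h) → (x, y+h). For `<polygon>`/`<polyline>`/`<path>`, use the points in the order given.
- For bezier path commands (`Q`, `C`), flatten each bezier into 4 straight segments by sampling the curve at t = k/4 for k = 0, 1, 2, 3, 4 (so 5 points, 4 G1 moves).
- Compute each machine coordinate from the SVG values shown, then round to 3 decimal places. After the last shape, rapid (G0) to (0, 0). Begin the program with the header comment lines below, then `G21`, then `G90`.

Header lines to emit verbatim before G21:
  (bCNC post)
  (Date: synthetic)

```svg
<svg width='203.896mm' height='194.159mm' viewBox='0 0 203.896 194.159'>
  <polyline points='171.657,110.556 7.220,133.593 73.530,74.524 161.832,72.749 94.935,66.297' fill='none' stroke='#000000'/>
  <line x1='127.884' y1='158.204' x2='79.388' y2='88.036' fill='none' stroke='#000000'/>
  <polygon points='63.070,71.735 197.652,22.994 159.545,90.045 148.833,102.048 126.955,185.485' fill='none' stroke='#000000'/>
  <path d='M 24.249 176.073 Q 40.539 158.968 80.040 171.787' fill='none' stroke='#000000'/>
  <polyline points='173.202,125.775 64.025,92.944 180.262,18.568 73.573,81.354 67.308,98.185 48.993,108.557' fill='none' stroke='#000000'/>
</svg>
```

Since the viewBox matches the mm dimensions, user units are millimetres directly. The only transform is the Y-flip y_m = 194.159 − y_svg.

Shape 1 is a open polyline drawn with `<polyline>`. Its stroke #000000 means cut at S836, F1056. After flipping Y the toolpath is (171.657,83.603) → (7.220,60.566) → (73.530,119.635) → (161.832,121.410) → (94.935,127.862).

Shape 2 is a line segment drawn with `<line>`. Its stroke #000000 means cut at S836, F1056. After flipping Y the toolpath is (127.884,35.955) → (79.388,106.123).

Shape 3 is a closed polygon drawn with `<polygon>`. Its stroke #000000 means cut at S836, F1056. After flipping Y the toolpath is (63.070,122.424) → (197.652,171.165) → (159.545,104.114) → (148.833,92.111) → (126.955,8.674) → (63.070,122.424), returning to the start.

Shape 4 is a quadratic bezier drawn with `<path>`. Its stroke #000000 means cut at S836, F1056. After flipping Y the toolpath is (24.249,18.086) → (33.845,24.768) → (46.342,27.710) → (61.740,26.911) → (80.040,22.372).

Shape 5 is a open polyline drawn with `<polyline>`. Its stroke #000000 means cut at S836, F1056. After flipping Y the toolpath is (173.202,68.384) → (64.025,101.215) → (180.262,175.591) → (73.573,112.805) → (67.308,95.974) → (48.993,85.602).

(bCNC post)
(Date: synthetic)
G21
G90
G0 X171.657 Y83.603
M4 S836
G1 X7.220 Y60.566 F1056
G1 X73.530 Y119.635
G1 X161.832 Y121.410
G1 X94.935 Y127.862
M5
G0 X127.884 Y35.955
M4 S836
G1 X79.388 Y106.123 F1056
M5
G0 X63.070 Y122.424
M4 S836
G1 X197.652 Y171.165 F1056
G1 X159.545 Y104.114
G1 X148.833 Y92.111
G1 X126.955 Y8.674
G1 X63.070 Y122.424
M5
G0 X24.249 Y18.086
M4 S836
G1 X33.845 Y24.768 F1056
G1 X46.342 Y27.710
G1 X61.740 Y26.911
G1 X80.040 Y22.372
M5
G0 X173.202 Y68.384
M4 S836
G1 X64.025 Y101.215 F1056
G1 X180.262 Y175.591
G1 X73.573 Y112.805
G1 X67.308 Y95.974
G1 X48.993 Y85.602
M5
G0 X0.000 Y0.000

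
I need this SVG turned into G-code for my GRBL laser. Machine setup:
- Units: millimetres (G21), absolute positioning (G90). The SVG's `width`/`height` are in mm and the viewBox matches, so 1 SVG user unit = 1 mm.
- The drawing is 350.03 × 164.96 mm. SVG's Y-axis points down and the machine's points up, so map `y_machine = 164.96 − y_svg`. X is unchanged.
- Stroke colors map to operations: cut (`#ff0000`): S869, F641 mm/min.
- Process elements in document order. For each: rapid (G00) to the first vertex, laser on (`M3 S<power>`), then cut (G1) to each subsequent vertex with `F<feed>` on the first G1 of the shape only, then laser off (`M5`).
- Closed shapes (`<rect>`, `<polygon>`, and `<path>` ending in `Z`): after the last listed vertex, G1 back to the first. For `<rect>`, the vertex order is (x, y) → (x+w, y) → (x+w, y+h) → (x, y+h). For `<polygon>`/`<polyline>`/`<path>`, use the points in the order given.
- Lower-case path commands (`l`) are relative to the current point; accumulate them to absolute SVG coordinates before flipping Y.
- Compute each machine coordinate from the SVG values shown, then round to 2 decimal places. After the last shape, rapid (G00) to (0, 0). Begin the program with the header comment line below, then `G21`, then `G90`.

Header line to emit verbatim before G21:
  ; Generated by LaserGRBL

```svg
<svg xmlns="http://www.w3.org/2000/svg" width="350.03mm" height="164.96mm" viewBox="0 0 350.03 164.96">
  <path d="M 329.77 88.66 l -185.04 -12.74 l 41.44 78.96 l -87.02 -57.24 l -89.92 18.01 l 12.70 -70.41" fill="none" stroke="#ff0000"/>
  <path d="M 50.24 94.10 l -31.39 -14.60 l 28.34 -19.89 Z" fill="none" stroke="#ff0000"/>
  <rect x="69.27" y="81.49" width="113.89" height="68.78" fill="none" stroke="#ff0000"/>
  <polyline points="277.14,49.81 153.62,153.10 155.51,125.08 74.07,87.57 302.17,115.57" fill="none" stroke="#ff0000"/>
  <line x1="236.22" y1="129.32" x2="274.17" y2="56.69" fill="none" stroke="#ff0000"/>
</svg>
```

Since the viewBox matches the mm dimensions, user units are millimetres directly. The only transform is the Y-flip y_m = 164.96 − y_svg.

Shape 1 is a open polyline drawn with `<path>`. Its stroke #ff0000 means cut at S869, F641. After flipping Y the toolpath is (329.77,76.30) → (144.73,89.04) → (186.17,10.08) → (99.15,67.32) → (9.23,49.31) → (21.93,119.72).

Shape 2 is a regular polygon drawn with `<path>`. Its stroke #ff0000 means cut at S869, F641. After flipping Y the toolpath is (50.24,70.86) → (18.85,85.46) → (47.19,105.35) → (50.24,70.86), returning to the start.

Shape 3 is a rectangle drawn with `<rect>`. Its stroke #ff0000 means cut at S869, F641. After flipping Y the toolpath is (69.27,83.47) → (183.16,83.47) → (183.16,14.69) → (69.27,14.69) → (69.27,83.47), returning to the start.

Shape 4 is a open polyline drawn with `<polyline>`. Its stroke #ff0000 means cut at S869, F641. After flipping Y the toolpath is (277.14,115.15) → (153.62,11.86) → (155.51,39.88) → (74.07,77.39) → (302.17,49.39).

Shape 5 is a line segment drawn with `<line>`. Its stroke #ff0000 means cut at S869, F641. After flipping Y the toolpath is (236.22,35.64) → (274.17,108.27).

; Generated by LaserGRBL
G21
G90
G00 X329.77 Y76.30
M3 S869
G1 X144.73 Y89.04 F641
G1 X186.17 Y10.08
G1 X99.15 Y67.32
G1 X9.23 Y49.31
G1 X21.93 Y119.72
M5
G00 X50.24 Y70.86
M3 S869
G1 X18.85 Y85.46 F641
G1 X47.19 Y105.35
G1 X50.24 Y70.86
M5
G00 X69.27 Y83.47
M3 S869
G1 X183.16 Y83.47 F641
G1 X183.16 Y14.69
G1 X69.27 Y14.69
G1 X69.27 Y83.47
M5
G00 X277.14 Y115.15
M3 S869
G1 X153.62 Y11.86 F641
G1 X155.51 Y39.88
G1 X74.07 Y77.39
G1 X302.17 Y49.39
M5
G00 X236.22 Y35.64
M3 S869
G1 X274.17 Y108.27 F641
M5
G00 X0.00 Y0.00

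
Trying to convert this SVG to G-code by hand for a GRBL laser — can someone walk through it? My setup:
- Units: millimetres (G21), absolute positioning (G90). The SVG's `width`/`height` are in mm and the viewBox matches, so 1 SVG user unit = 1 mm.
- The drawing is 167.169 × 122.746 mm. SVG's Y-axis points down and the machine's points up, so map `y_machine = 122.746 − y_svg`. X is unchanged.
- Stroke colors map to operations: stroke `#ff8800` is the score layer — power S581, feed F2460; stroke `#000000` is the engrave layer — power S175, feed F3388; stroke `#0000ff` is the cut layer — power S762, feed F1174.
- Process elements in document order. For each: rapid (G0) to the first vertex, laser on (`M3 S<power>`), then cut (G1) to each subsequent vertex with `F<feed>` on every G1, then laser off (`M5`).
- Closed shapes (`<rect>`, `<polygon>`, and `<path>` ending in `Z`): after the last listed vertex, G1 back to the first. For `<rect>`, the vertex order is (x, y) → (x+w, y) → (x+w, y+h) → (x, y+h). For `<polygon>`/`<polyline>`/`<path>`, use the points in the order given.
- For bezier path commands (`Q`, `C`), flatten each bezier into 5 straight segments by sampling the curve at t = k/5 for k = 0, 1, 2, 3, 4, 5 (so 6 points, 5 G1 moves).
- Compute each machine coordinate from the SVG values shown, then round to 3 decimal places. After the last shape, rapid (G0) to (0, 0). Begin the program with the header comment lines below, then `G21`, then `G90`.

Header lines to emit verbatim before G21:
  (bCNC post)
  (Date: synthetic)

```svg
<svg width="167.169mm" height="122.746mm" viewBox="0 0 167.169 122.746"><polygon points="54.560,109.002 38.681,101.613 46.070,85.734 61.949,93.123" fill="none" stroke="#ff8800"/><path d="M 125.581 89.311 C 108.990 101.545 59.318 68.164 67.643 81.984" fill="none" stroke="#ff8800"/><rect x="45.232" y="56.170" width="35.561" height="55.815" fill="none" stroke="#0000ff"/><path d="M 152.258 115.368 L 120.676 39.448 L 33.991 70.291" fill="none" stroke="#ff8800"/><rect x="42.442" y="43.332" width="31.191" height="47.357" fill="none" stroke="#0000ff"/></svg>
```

(bCNC post)
(Date: synthetic)
G21
G90
G0 X54.560 Y13.744
M3 S581
G1 X38.681 Y21.133 F2460
G1 X46.070 Y37.012 F2460
G1 X61.949 Y29.623 F2460
G1 X54.560 Y13.744 F2460
M5
G0 X125.581 Y33.435
M3 S581
G1 X112.385 Y30.826 F2460
G1 X95.622 Y34.709 F2460
G1 X79.663 Y40.630 F2460
G1 X68.879 Y44.132 F2460
G1 X67.643 Y40.762 F2460
M5
G0 X45.232 Y66.576
M3 S762
G1 X80.793 Y66.576 F1174
G1 X80.793 Y10.761 F1174
G1 X45.232 Y10.761 F1174
G1 X45.232 Y66.576 F1174
M5
G0 X152.258 Y7.378
M3 S581
G1 X120.676 Y83.298 F2460
G1 X33.991 Y52.455 F2460
M5
G0 X42.442 Y79.414
M3 S762
G1 X73.633 Y79.414 F1174
G1 X73.633 Y32.057 F1174
G1 X42.442 Y32.057 F1174
G1 X42.442 Y79.414 F1174
M5
G0 X0.000 Y0.000

1 u = 1 mm; y_m = 122.746 − y.

[1] `<polygon>` regular polygon, #ff8800→score S581 F2460: (54.560,13.744) → (38.681,21.133) → (46.070,37.012) → (61.949,29.623) → (54.560,13.744) (closed)

[2] `<path>` cubic bezier, #ff8800→score S581 F2460: (125.581,33.435) → (112.385,30.826) → (95.622,34.709) → (79.663,40.630) → (68.879,44.132) → (67.643,40.762)

[3] `<rect>` rectangle, #0000ff→cut S762 F1174: (45.232,66.576) → (80.793,66.576) → (80.793,10.761) → (45.232,10.761) → (45.232,66.576) (closed)

[4] `<path>` open polyline, #ff8800→score S581 F2460: (152.258,7.378) → (120.676,83.298) → (33.991,52.455)

[5] `<rect>` rectangle, #0000ff→cut S762 F1174: (42.442,79.414) → (73.633,79.414) → (73.633,32.057) → (42.442,32.057) → (42.442,79.414) (closed)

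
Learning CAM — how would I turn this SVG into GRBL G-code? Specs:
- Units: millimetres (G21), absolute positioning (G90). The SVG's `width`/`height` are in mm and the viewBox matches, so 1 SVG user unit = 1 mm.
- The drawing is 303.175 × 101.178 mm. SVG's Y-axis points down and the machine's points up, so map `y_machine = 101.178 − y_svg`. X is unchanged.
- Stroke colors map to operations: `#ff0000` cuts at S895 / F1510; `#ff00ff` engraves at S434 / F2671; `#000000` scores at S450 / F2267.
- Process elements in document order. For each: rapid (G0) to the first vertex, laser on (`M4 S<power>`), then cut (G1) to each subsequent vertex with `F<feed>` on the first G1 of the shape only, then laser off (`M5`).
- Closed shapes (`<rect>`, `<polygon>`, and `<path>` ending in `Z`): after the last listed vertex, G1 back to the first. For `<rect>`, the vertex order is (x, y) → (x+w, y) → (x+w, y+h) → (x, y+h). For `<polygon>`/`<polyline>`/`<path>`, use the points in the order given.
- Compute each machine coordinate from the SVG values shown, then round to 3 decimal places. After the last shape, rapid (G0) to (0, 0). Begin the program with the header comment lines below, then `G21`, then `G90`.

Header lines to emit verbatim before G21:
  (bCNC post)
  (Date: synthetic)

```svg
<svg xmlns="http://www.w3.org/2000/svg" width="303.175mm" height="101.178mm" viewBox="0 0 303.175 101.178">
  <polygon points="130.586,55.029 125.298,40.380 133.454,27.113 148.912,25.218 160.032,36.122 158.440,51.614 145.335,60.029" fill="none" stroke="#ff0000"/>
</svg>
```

Since the viewBox matches the mm dimensions, user units are millimetres directly. The only transform is the Y-flip y_m = 101.178 − y_svg.

Shape 1 is a regular polygon drawn with `<polygon>`. Its stroke #ff0000 means cut at S895, F1510. After flipping Y the toolpath is (130.586,46.149) → (125.298,60.798) → (133.454,74.065) → (148.912,75.960) → (160.032,65.056) → (158.440,49.564) → (145.335,41.149) → (130.586,46.149), returning to the start.

(bCNC post)
(Date: synthetic)
G21
G90
G0 X130.586 Y46.149
M4 S895
G1 X125.298 Y60.798 F1510
G1 X133.454 Y74.065
G1 X148.912 Y75.960
G1 X160.032 Y65.056
G1 X158.440 Y49.564
G1 X145.335 Y41.149
G1 X130.586 Y46.149
M5
G0 X0.000 Y0.000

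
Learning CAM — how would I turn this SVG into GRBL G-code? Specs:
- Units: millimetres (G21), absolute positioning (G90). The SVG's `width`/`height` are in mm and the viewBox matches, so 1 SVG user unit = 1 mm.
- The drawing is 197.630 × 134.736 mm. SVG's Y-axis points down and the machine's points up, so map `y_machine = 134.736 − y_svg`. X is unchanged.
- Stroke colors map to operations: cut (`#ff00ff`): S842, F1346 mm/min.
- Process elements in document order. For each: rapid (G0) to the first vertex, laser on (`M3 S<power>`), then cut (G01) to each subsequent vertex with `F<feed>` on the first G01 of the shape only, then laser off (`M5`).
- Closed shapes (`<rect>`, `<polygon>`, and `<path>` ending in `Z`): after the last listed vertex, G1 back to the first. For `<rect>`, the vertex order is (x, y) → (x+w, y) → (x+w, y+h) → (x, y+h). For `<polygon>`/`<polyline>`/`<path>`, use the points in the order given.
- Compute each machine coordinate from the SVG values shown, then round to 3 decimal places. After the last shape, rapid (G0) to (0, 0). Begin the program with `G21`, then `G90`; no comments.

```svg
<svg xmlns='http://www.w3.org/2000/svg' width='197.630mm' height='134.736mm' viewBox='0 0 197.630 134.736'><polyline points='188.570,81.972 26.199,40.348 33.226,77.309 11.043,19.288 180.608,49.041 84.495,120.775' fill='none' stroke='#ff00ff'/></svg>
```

Since the viewBox matches the mm dimensions, user units are millimetres directly. The only transform is the Y-flip y_m = 134.736 − y_svg.

Shape 1 is a open polyline drawn with `<polyline>`. Its stroke #ff00ff means cut at S842, F1346. After flipping Y the toolpath is (188.570,52.764) → (26.199,94.388) → (33.226,57.427) → (11.043,115.448) → (180.608,85.695) → (84.495,13.961).

G21
G90
G0 X188.570 Y52.764
M3 S842
G01 X26.199 Y94.388 F1346
G01 X33.226 Y57.427
G01 X11.043 Y115.448
G01 X180.608 Y85.695
G01 X84.495 Y13.961
M5
G0 X0.000 Y0.000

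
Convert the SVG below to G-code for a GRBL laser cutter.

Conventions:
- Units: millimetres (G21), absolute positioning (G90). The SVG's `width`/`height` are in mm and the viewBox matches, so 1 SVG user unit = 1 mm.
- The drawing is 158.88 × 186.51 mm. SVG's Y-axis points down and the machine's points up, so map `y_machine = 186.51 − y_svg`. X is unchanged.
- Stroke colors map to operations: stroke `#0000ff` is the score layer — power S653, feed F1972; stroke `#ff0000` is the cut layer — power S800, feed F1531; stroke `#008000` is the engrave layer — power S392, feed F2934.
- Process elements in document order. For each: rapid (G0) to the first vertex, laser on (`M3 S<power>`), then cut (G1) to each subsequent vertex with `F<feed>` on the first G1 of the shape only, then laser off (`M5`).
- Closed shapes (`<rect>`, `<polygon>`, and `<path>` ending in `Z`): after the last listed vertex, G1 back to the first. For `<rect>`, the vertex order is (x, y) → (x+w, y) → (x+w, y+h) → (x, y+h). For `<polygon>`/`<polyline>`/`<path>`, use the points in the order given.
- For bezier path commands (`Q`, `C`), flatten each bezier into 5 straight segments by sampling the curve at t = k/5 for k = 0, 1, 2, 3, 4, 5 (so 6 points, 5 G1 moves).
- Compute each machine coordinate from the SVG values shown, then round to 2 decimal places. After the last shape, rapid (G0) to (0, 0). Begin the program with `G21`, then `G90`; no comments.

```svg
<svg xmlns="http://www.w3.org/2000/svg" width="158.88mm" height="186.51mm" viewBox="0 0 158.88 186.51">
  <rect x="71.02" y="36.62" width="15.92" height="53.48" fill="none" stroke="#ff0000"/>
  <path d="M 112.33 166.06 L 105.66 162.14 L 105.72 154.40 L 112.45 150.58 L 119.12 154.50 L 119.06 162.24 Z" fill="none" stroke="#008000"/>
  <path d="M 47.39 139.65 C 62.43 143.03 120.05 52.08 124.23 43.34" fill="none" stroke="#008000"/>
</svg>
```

Since the viewBox matches the mm dimensions, user units are millimetres directly. The only transform is the Y-flip y_m = 186.51 − y_svg.

Shape 1 is a rectangle drawn with `<rect>`. Its stroke #ff0000 means cut at S800, F1531. After flipping Y the toolpath is (71.02,149.89) → (86.94,149.89) → (86.94,96.41) → (71.02,96.41) → (71.02,149.89), returning to the start.

Shape 2 is a regular polygon drawn with `<path>`. Its stroke #008000 means engrave at S392, F2934. After flipping Y the toolpath is (112.33,20.45) → (105.66,24.37) → (105.72,32.11) → (112.45,35.93) → (119.12,32.01) → (119.06,24.27) → (112.33,20.45), returning to the start.

Shape 3 is a cubic bezier drawn with `<path>`. Its stroke #008000 means engrave at S392, F2934. After flipping Y the toolpath is (47.39,46.86) → (60.76,54.74) → (79.73,76.78) → (99.71,104.52) → (116.08,129.47) → (124.23,143.17).

G21
G90
G0 X71.02 Y149.89
M3 S800
G1 X86.94 Y149.89 F1531
G1 X86.94 Y96.41
G1 X71.02 Y96.41
G1 X71.02 Y149.89
M5
G0 X112.33 Y20.45
M3 S392
G1 X105.66 Y24.37 F2934
G1 X105.72 Y32.11
G1 X112.45 Y35.93
G1 X119.12 Y32.01
G1 X119.06 Y24.27
G1 X112.33 Y20.45
M5
G0 X47.39 Y46.86
M3 S392
G1 X60.76 Y54.74 F2934
G1 X79.73 Y76.78
G1 X99.71 Y104.52
G1 X116.08 Y129.47
G1 X124.23 Y143.17
M5
G0 X0.00 Y0.00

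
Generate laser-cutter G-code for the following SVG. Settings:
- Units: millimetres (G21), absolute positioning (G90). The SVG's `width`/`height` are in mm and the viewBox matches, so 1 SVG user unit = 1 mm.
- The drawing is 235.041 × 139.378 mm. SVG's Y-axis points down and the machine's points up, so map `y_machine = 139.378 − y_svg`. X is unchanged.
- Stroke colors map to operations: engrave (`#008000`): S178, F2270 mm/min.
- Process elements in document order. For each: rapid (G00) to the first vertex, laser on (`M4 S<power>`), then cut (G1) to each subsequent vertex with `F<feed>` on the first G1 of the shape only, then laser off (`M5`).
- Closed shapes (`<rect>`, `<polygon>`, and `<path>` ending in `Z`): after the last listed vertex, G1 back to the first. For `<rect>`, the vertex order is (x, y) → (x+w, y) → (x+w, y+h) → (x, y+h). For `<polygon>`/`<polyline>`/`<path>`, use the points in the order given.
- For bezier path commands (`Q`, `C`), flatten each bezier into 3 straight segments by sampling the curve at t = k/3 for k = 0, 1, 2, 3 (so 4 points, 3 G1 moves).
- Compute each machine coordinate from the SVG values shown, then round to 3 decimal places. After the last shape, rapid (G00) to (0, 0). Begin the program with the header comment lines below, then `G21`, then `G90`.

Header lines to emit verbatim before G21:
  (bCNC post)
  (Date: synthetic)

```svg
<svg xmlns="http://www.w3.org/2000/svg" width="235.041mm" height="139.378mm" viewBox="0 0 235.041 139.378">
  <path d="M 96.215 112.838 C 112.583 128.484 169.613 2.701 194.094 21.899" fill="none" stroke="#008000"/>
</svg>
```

Since the viewBox matches the mm dimensions, user units are millimetres directly. The only transform is the Y-flip y_m = 139.378 − y_svg.

Shape 1 is a cubic bezier drawn with `<path>`. Its stroke #008000 means engrave at S178, F2270. After flipping Y the toolpath is (96.215,26.540) → (123.425,47.429) → (161.475,98.958) → (194.094,117.479).

(bCNC post)
(Date: synthetic)
G21
G90
G00 X96.215 Y26.540
M4 S178
G1 X123.425 Y47.429 F2270
G1 X161.475 Y98.958
G1 X194.094 Y117.479
M5
G00 X0.000 Y0.000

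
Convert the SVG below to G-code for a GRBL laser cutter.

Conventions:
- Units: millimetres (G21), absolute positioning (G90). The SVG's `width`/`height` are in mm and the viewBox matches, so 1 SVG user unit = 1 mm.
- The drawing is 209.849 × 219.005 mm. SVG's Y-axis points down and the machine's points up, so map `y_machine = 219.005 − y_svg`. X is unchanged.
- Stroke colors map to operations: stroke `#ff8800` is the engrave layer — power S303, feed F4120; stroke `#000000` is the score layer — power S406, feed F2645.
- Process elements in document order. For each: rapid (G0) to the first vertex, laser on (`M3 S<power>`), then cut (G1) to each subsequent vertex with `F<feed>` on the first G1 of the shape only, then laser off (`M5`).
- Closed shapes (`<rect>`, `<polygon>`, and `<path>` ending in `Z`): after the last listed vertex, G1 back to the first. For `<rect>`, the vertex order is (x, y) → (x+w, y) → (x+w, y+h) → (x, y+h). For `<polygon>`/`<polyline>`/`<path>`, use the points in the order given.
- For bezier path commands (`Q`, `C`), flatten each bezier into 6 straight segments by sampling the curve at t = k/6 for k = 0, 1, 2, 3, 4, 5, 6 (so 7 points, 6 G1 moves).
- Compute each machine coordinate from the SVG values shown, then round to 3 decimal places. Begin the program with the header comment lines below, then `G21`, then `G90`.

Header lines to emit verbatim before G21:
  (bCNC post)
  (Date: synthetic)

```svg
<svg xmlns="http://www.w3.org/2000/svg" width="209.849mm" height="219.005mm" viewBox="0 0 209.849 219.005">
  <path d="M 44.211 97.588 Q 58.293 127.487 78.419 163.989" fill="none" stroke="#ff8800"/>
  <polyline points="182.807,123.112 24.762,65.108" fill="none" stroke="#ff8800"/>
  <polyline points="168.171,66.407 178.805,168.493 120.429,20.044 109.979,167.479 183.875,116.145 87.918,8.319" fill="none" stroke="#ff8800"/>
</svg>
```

(bCNC post)
(Date: synthetic)
G21
G90
G0 X44.211 Y121.417
M3 S303
G1 X49.073 Y111.267 F4120
G1 X54.271 Y100.751
G1 X59.804 Y89.867
G1 X65.673 Y78.617
G1 X71.878 Y67.000
G1 X78.419 Y55.016
M5
G0 X182.807 Y95.893
M3 S303
G1 X24.762 Y153.897 F4120
M5
G0 X168.171 Y152.598
M3 S303
G1 X178.805 Y50.512 F4120
G1 X120.429 Y198.961
G1 X109.979 Y51.526
G1 X183.875 Y102.860
G1 X87.918 Y210.686
M5

viewBox `0 0 209.849 219.005` with mm width/height → 1 unit = 1 mm. Flip: y_m = 219.005 − y_svg.

**Shape 1** — `<path>` quadratic bezier, stroke `#ff8800` → engrave (S303, F4120). Control points (SVG): P0=(44.211,97.588), P1=(58.293,127.487), P2=(78.419,163.989); sampled at t=k/6. Machine vertices: (44.211,121.417) → (49.073,111.267) → (54.271,100.751) → (59.804,89.867) → (65.673,78.617) → (71.878,67.000) → (78.419,55.016). Open path.

**Shape 2** — `<polyline>` line segment, stroke `#ff8800` → engrave (S303, F4120). Machine vertices: (182.807,95.893) → (24.762,153.897). Open path.

**Shape 3** — `<polyline>` open polyline, stroke `#ff8800` → engrave (S303, F4120). Machine vertices: (168.171,152.598) → (178.805,50.512) → (120.429,198.961) → (109.979,51.526) → (183.875,102.860) → (87.918,210.686). Open path.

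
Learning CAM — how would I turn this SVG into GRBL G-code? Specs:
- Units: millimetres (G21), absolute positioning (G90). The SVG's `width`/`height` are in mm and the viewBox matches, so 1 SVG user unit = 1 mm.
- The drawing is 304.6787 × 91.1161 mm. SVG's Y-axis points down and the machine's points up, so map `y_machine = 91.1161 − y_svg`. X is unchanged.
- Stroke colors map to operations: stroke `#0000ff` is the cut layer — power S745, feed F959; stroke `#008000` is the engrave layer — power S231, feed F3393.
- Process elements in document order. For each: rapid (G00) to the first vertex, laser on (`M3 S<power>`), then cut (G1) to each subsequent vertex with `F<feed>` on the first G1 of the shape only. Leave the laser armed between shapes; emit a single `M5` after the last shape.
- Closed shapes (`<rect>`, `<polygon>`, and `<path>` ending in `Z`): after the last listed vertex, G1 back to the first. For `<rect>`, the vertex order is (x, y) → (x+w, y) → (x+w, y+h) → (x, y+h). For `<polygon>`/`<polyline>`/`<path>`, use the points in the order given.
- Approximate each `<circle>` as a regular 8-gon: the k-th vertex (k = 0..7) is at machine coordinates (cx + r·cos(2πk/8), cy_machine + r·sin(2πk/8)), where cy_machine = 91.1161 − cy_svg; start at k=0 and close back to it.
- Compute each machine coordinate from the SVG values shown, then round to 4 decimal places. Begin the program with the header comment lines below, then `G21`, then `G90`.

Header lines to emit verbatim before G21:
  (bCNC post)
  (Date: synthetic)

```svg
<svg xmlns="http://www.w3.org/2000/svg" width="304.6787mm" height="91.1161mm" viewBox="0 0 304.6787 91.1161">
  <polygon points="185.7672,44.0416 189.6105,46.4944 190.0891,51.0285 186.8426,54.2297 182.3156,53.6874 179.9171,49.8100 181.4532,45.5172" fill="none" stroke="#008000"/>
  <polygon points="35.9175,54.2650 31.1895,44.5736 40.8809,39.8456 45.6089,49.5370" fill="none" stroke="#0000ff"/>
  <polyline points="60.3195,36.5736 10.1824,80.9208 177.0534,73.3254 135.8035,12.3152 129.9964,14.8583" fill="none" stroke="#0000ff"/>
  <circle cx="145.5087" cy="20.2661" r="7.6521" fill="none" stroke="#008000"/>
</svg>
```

(bCNC post)
(Date: synthetic)
G21
G90
G00 X185.7672 Y47.0745
M3 S231
G1 X189.6105 Y44.6217 F3393
G1 X190.0891 Y40.0876
G1 X186.8426 Y36.8864
G1 X182.3156 Y37.4287
G1 X179.9171 Y41.3061
G1 X181.4532 Y45.5989
G1 X185.7672 Y47.0745
G00 X35.9175 Y36.8511
M3 S745
G1 X31.1895 Y46.5425 F959
G1 X40.8809 Y51.2705
G1 X45.6089 Y41.5791
G1 X35.9175 Y36.8511
G00 X60.3195 Y54.5425
M3 S745
G1 X10.1824 Y10.1953 F959
G1 X177.0534 Y17.7907
G1 X135.8035 Y78.8009
G1 X129.9964 Y76.2578
G00 X153.1608 Y70.8500
M3 S231
G1 X150.9196 Y76.2609 F3393
G1 X145.5087 Y78.5021
G1 X140.0978 Y76.2609
G1 X137.8566 Y70.8500
G1 X140.0978 Y65.4391
G1 X145.5087 Y63.1979
G1 X150.9196 Y65.4391
G1 X153.1608 Y70.8500
M5

Since the viewBox matches the mm dimensions, user units are millimetres directly. The only transform is the Y-flip y_m = 91.1161 − y_svg.

Shape 1 is a regular polygon drawn with `<polygon>`. Its stroke #008000 means engrave at S231, F3393. After flipping Y the toolpath is (185.7672,47.0745) → (189.6105,44.6217) → (190.0891,40.0876) → (186.8426,36.8864) → (182.3156,37.4287) → (179.9171,41.3061) → (181.4532,45.5989) → (185.7672,47.0745), returning to the start.

Shape 2 is a regular polygon drawn with `<polygon>`. Its stroke #0000ff means cut at S745, F959. After flipping Y the toolpath is (35.9175,36.8511) → (31.1895,46.5425) → (40.8809,51.2705) → (45.6089,41.5791) → (35.9175,36.8511), returning to the start.

Shape 3 is a open polyline drawn with `<polyline>`. Its stroke #0000ff means cut at S745, F959. After flipping Y the toolpath is (60.3195,54.5425) → (10.1824,10.1953) → (177.0534,17.7907) → (135.8035,78.8009) → (129.9964,76.2578).

Shape 4 is a circle drawn with `<circle>`. Its stroke #008000 means engrave at S231, F3393. After flipping Y the toolpath is (153.1608,70.8500) → (150.9196,76.2609) → (145.5087,78.5021) → (140.0978,76.2609) → (137.8566,70.8500) → (140.0978,65.4391) → (145.5087,63.1979) → (150.9196,65.4391) → (153.1608,70.8500), returning to the start.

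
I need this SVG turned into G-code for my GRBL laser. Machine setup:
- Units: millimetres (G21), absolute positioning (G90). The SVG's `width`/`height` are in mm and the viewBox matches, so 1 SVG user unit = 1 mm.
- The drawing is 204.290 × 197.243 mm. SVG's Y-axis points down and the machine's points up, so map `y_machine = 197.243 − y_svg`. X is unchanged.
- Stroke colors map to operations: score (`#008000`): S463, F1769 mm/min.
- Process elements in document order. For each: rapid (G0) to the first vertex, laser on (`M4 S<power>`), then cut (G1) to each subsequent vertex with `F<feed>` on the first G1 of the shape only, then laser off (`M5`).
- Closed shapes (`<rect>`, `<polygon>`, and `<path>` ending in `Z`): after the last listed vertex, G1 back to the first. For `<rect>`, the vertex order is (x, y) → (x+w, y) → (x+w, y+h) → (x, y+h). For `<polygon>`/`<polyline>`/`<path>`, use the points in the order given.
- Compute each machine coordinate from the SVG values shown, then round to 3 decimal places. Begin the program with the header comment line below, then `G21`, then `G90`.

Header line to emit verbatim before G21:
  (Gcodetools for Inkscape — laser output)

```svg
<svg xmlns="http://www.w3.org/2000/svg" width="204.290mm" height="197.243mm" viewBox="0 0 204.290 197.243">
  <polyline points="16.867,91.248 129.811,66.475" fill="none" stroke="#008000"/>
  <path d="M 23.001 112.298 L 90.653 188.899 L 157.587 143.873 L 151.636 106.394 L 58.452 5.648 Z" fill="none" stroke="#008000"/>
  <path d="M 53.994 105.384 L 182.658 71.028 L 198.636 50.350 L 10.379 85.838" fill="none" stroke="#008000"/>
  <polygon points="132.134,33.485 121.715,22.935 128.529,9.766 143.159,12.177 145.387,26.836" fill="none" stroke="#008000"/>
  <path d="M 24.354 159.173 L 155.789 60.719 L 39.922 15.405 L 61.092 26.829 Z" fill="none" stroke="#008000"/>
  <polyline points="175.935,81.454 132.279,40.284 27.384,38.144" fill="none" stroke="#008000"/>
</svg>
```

Since the viewBox matches the mm dimensions, user units are millimetres directly. The only transform is the Y-flip y_m = 197.243 − y_svg.

Shape 1 is a line segment drawn with `<polyline>`. Its stroke #008000 means score at S463, F1769. After flipping Y the toolpath is (16.867,105.995) → (129.811,130.768).

Shape 2 is a closed polygon drawn with `<path>`. Its stroke #008000 means score at S463, F1769. After flipping Y the toolpath is (23.001,84.945) → (90.653,8.344) → (157.587,53.370) → (151.636,90.849) → (58.452,191.595) → (23.001,84.945), returning to the start.

Shape 3 is a open polyline drawn with `<path>`. Its stroke #008000 means score at S463, F1769. After flipping Y the toolpath is (53.994,91.859) → (182.658,126.215) → (198.636,146.893) → (10.379,111.405).

Shape 4 is a regular polygon drawn with `<polygon>`. Its stroke #008000 means score at S463, F1769. After flipping Y the toolpath is (132.134,163.758) → (121.715,174.308) → (128.529,187.477) → (143.159,185.066) → (145.387,170.407) → (132.134,163.758), returning to the start.

Shape 5 is a closed polygon drawn with `<path>`. Its stroke #008000 means score at S463, F1769. After flipping Y the toolpath is (24.354,38.070) → (155.789,136.524) → (39.922,181.838) → (61.092,170.414) → (24.354,38.070), returning to the start.

Shape 6 is a open polyline drawn with `<polyline>`. Its stroke #008000 means score at S463, F1769. After flipping Y the toolpath is (175.935,115.789) → (132.279,156.959) → (27.384,159.099).

(Gcodetools for Inkscape — laser output)
G21
G90
G0 X16.867 Y105.995
M4 S463
G1 X129.811 Y130.768 F1769
M5
G0 X23.001 Y84.945
M4 S463
G1 X90.653 Y8.344 F1769
G1 X157.587 Y53.370
G1 X151.636 Y90.849
G1 X58.452 Y191.595
G1 X23.001 Y84.945
M5
G0 X53.994 Y91.859
M4 S463
G1 X182.658 Y126.215 F1769
G1 X198.636 Y146.893
G1 X10.379 Y111.405
M5
G0 X132.134 Y163.758
M4 S463
G1 X121.715 Y174.308 F1769
G1 X128.529 Y187.477
G1 X143.159 Y185.066
G1 X145.387 Y170.407
G1 X132.134 Y163.758
M5
G0 X24.354 Y38.070
M4 S463
G1 X155.789 Y136.524 F1769
G1 X39.922 Y181.838
G1 X61.092 Y170.414
G1 X24.354 Y38.070
M5
G0 X175.935 Y115.789
M4 S463
G1 X132.279 Y156.959 F1769
G1 X27.384 Y159.099
M5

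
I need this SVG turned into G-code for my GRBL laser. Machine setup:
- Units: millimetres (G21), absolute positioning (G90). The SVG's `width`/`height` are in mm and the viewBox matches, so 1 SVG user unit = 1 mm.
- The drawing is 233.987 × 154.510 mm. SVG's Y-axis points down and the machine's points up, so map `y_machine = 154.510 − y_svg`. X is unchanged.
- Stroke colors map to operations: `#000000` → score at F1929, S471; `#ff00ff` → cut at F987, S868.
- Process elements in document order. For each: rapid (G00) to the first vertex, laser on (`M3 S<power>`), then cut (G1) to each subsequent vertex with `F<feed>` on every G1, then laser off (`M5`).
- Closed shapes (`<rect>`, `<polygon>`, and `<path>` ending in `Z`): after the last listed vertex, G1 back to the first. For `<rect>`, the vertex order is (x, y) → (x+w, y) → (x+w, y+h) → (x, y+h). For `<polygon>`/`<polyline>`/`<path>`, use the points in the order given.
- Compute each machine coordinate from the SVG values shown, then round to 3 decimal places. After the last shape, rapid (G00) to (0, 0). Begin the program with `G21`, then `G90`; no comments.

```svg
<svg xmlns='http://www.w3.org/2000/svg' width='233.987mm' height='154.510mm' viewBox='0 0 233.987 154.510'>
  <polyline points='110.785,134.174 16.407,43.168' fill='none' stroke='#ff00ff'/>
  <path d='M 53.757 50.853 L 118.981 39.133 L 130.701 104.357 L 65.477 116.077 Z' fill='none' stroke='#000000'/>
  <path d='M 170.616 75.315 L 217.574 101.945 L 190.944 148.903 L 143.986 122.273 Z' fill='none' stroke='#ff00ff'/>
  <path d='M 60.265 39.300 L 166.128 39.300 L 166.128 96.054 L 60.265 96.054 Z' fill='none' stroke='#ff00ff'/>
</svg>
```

G21
G90
G00 X110.785 Y20.336
M3 S868
G1 X16.407 Y111.342 F987
M5
G00 X53.757 Y103.657
M3 S471
G1 X118.981 Y115.377 F1929
G1 X130.701 Y50.153 F1929
G1 X65.477 Y38.433 F1929
G1 X53.757 Y103.657 F1929
M5
G00 X170.616 Y79.195
M3 S868
G1 X217.574 Y52.565 F987
G1 X190.944 Y5.607 F987
G1 X143.986 Y32.237 F987
G1 X170.616 Y79.195 F987
M5
G00 X60.265 Y115.210
M3 S868
G1 X166.128 Y115.210 F987
G1 X166.128 Y58.456 F987
G1 X60.265 Y58.456 F987
G1 X60.265 Y115.210 F987
M5
G00 X0.000 Y0.000

1 u = 1 mm; y_m = 154.510 − y.

[1] `<polyline>` line segment, #ff00ff→cut S868 F987: (110.785,20.336) → (16.407,111.342)

[2] `<path>` regular polygon, #000000→score S471 F1929: (53.757,103.657) → (118.981,115.377) → (130.701,50.153) → (65.477,38.433) → (53.757,103.657) (closed)

[3] `<path>` regular polygon, #ff00ff→cut S868 F987: (170.616,79.195) → (217.574,52.565) → (190.944,5.607) → (143.986,32.237) → (170.616,79.195) (closed)

[4] `<path>` rectangle, #ff00ff→cut S868 F987: (60.265,115.210) → (166.128,115.210) → (166.128,58.456) → (60.265,58.456) → (60.265,115.210) (closed)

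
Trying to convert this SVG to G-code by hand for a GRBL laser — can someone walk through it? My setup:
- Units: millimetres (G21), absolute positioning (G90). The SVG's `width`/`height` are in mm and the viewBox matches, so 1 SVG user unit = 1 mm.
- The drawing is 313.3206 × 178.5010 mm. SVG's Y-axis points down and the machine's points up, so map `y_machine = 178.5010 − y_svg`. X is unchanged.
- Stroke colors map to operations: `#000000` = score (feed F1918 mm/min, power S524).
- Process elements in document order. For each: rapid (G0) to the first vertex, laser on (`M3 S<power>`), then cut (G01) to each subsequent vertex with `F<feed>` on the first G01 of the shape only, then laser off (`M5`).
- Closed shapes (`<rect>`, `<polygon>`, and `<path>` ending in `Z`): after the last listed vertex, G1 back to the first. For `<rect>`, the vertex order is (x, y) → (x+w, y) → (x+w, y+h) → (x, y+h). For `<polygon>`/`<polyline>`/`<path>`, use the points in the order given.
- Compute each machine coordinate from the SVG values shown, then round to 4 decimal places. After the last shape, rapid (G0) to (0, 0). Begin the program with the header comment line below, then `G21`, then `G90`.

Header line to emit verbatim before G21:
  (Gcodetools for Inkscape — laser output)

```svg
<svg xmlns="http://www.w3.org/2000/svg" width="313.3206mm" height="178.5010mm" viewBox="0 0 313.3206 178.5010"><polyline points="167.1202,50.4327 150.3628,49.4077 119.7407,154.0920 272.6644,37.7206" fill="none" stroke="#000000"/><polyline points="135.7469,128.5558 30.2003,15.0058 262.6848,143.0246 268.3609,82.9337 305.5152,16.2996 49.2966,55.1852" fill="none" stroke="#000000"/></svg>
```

Since the viewBox matches the mm dimensions, user units are millimetres directly. The only transform is the Y-flip y_m = 178.5010 − y_svg.

Shape 1 is a open polyline drawn with `<polyline>`. Its stroke #000000 means score at S524, F1918. After flipping Y the toolpath is (167.1202,128.0683) → (150.3628,129.0933) → (119.7407,24.4090) → (272.6644,140.7804).

Shape 2 is a open polyline drawn with `<polyline>`. Its stroke #000000 means score at S524, F1918. After flipping Y the toolpath is (135.7469,49.9452) → (30.2003,163.4952) → (262.6848,35.4764) → (268.3609,95.5673) → (305.5152,162.2014) → (49.2966,123.3158).

(Gcodetools for Inkscape — laser output)
G21
G90
G0 X167.1202 Y128.0683
M3 S524
G01 X150.3628 Y129.0933 F1918
G01 X119.7407 Y24.4090
G01 X272.6644 Y140.7804
M5
G0 X135.7469 Y49.9452
M3 S524
G01 X30.2003 Y163.4952 F1918
G01 X262.6848 Y35.4764
G01 X268.3609 Y95.5673
G01 X305.5152 Y162.2014
G01 X49.2966 Y123.3158
M5
G0 X0.0000 Y0.0000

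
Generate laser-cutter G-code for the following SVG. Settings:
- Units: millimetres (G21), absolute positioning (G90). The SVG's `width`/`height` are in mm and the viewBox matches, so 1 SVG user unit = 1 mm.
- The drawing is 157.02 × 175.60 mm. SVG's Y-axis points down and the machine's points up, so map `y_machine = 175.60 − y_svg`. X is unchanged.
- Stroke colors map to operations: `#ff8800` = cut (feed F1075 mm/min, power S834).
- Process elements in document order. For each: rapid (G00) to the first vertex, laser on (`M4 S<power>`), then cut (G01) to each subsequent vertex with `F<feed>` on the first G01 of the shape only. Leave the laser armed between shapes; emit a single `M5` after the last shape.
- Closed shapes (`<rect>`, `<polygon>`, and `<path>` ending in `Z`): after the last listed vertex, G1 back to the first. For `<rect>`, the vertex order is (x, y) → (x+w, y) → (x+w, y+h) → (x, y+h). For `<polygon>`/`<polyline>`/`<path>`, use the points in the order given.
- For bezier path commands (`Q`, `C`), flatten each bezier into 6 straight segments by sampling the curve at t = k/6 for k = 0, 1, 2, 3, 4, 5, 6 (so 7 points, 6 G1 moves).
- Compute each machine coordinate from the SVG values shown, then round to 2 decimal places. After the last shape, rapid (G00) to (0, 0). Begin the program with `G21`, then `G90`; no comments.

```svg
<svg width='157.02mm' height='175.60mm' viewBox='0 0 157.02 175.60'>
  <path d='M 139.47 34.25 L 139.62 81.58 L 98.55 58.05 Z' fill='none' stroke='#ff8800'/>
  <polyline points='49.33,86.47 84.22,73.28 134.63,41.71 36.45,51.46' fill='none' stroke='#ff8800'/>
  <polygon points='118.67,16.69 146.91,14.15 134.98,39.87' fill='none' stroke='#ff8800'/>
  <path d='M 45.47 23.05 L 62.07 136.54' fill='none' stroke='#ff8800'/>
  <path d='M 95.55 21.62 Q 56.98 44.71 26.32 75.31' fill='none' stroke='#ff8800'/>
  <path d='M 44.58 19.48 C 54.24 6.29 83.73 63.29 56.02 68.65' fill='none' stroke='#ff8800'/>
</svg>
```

Since the viewBox matches the mm dimensions, user units are millimetres directly. The only transform is the Y-flip y_m = 175.60 − y_svg.

Shape 1 is a regular polygon drawn with `<path>`. Its stroke #ff8800 means cut at S834, F1075. After flipping Y the toolpath is (139.47,141.35) → (139.62,94.02) → (98.55,117.55) → (139.47,141.35), returning to the start.

Shape 2 is a open polyline drawn with `<polyline>`. Its stroke #ff8800 means cut at S834, F1075. After flipping Y the toolpath is (49.33,89.13) → (84.22,102.32) → (134.63,133.89) → (36.45,124.14).

Shape 3 is a regular polygon drawn with `<polygon>`. Its stroke #ff8800 means cut at S834, F1075. After flipping Y the toolpath is (118.67,158.91) → (146.91,161.45) → (134.98,135.73) → (118.67,158.91), returning to the start.

Shape 4 is a line segment drawn with `<path>`. Its stroke #ff8800 means cut at S834, F1075. After flipping Y the toolpath is (45.47,152.55) → (62.07,39.06).

Shape 5 is a quadratic bezier drawn with `<path>`. Its stroke #ff8800 means cut at S834, F1075. After flipping Y the toolpath is (95.55,153.98) → (82.91,146.07) → (70.72,137.75) → (58.96,129.01) → (47.64,119.86) → (36.76,110.28) → (26.32,100.29).

Shape 6 is a cubic bezier drawn with `<path>`. Its stroke #ff8800 means cut at S834, F1075. After flipping Y the toolpath is (44.58,156.12) → (50.71,157.43) → (58.00,150.43) → (64.31,138.49) → (67.52,125.01) → (65.46,113.37) → (56.02,106.95).

G21
G90
G00 X139.47 Y141.35
M4 S834
G01 X139.62 Y94.02 F1075
G01 X98.55 Y117.55
G01 X139.47 Y141.35
G00 X49.33 Y89.13
M4 S834
G01 X84.22 Y102.32 F1075
G01 X134.63 Y133.89
G01 X36.45 Y124.14
G00 X118.67 Y158.91
M4 S834
G01 X146.91 Y161.45 F1075
G01 X134.98 Y135.73
G01 X118.67 Y158.91
G00 X45.47 Y152.55
M4 S834
G01 X62.07 Y39.06 F1075
G00 X95.55 Y153.98
M4 S834
G01 X82.91 Y146.07 F1075
G01 X70.72 Y137.75
G01 X58.96 Y129.01
G01 X47.64 Y119.86
G01 X36.76 Y110.28
G01 X26.32 Y100.29
G00 X44.58 Y156.12
M4 S834
G01 X50.71 Y157.43 F1075
G01 X58.00 Y150.43
G01 X64.31 Y138.49
G01 X67.52 Y125.01
G01 X65.46 Y113.37
G01 X56.02 Y106.95
M5
G00 X0.00 Y0.00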